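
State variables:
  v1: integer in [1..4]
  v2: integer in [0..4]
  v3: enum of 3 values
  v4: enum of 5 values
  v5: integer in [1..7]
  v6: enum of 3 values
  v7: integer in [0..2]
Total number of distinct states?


State space = product of domain sizes of all variables.
Domain sizes:
  v1 (integer in [1..4]): 4
  v2 (integer in [0..4]): 5
  v3 (enum of 3 values): 3
  v4 (enum of 5 values): 5
  v5 (integer in [1..7]): 7
  v6 (enum of 3 values): 3
  v7 (integer in [0..2]): 3
Product = 4 * 5 * 3 * 5 * 7 * 3 * 3 = 18900

18900


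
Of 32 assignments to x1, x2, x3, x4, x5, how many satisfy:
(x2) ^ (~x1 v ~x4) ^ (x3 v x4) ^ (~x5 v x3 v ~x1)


CNF with 4 clauses over 5 vars (32 assignments).
An assignment satisfies CNF iff every clause has >=1 true literal.
Check each row (bits = x1,x2,x3,x4,x5; clause T/F shown):
  row 0 [00000]: clauses=FTFT -> 0
  row 1 [00001]: clauses=FTFT -> 0
  row 2 [00010]: clauses=FTTT -> 0
  row 3 [00011]: clauses=FTTT -> 0
  row 4 [00100]: clauses=FTTT -> 0
  row 5 [00101]: clauses=FTTT -> 0
  row 6 [00110]: clauses=FTTT -> 0
  row 7 [00111]: clauses=FTTT -> 0
  row 8 [01000]: clauses=TTFT -> 0
  row 9 [01001]: clauses=TTFT -> 0
  row 10 [01010]: clauses=TTTT -> 1
  row 11 [01011]: clauses=TTTT -> 1
  row 12 [01100]: clauses=TTTT -> 1
  row 13 [01101]: clauses=TTTT -> 1
  row 14 [01110]: clauses=TTTT -> 1
  row 15 [01111]: clauses=TTTT -> 1
  row 16 [10000]: clauses=FTFT -> 0
  row 17 [10001]: clauses=FTFF -> 0
  row 18 [10010]: clauses=FFTT -> 0
  row 19 [10011]: clauses=FFTF -> 0
  row 20 [10100]: clauses=FTTT -> 0
  row 21 [10101]: clauses=FTTT -> 0
  row 22 [10110]: clauses=FFTT -> 0
  row 23 [10111]: clauses=FFTT -> 0
  row 24 [11000]: clauses=TTFT -> 0
  row 25 [11001]: clauses=TTFF -> 0
  row 26 [11010]: clauses=TFTT -> 0
  row 27 [11011]: clauses=TFTF -> 0
  row 28 [11100]: clauses=TTTT -> 1
  row 29 [11101]: clauses=TTTT -> 1
  row 30 [11110]: clauses=TFTT -> 0
  row 31 [11111]: clauses=TFTT -> 0
Full result column, 8 rows per line (x1,x2 fixed per line; x3,x4,x5 runs 000..111 left to right):
  rows 0-7 [x1,x2=00]: 00000000  (ones: 0)
  rows 8-15 [x1,x2=01]: 00111111  (ones: 6)
  rows 16-23 [x1,x2=10]: 00000000  (ones: 0)
  rows 24-31 [x1,x2=11]: 00001100  (ones: 2)
Satisfying assignments = 0+6+0+2 = 8

8


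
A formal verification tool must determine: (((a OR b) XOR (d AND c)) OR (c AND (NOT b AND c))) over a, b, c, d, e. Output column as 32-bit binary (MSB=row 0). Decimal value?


Formula: (((a OR b) XOR (d AND c)) OR (c AND (NOT b AND c))) over a, b, c, d, e (32 rows)
Evaluate each row (bits = a,b,c,d,e, MSB first):
  row 0 [00000]: (((0 OR 0) XOR (0 AND 0)) OR (0 AND (NOT 0 AND 0))) -> 0
  row 1 [00001]: (((0 OR 0) XOR (0 AND 0)) OR (0 AND (NOT 0 AND 0))) -> 0
  row 2 [00010]: (((0 OR 0) XOR (1 AND 0)) OR (0 AND (NOT 0 AND 0))) -> 0
  row 3 [00011]: (((0 OR 0) XOR (1 AND 0)) OR (0 AND (NOT 0 AND 0))) -> 0
  row 4 [00100]: (((0 OR 0) XOR (0 AND 1)) OR (1 AND (NOT 0 AND 1))) -> 1
  row 5 [00101]: (((0 OR 0) XOR (0 AND 1)) OR (1 AND (NOT 0 AND 1))) -> 1
  row 6 [00110]: (((0 OR 0) XOR (1 AND 1)) OR (1 AND (NOT 0 AND 1))) -> 1
  row 7 [00111]: (((0 OR 0) XOR (1 AND 1)) OR (1 AND (NOT 0 AND 1))) -> 1
  row 8 [01000]: (((0 OR 1) XOR (0 AND 0)) OR (0 AND (NOT 1 AND 0))) -> 1
  row 9 [01001]: (((0 OR 1) XOR (0 AND 0)) OR (0 AND (NOT 1 AND 0))) -> 1
  row 10 [01010]: (((0 OR 1) XOR (1 AND 0)) OR (0 AND (NOT 1 AND 0))) -> 1
  row 11 [01011]: (((0 OR 1) XOR (1 AND 0)) OR (0 AND (NOT 1 AND 0))) -> 1
  row 12 [01100]: (((0 OR 1) XOR (0 AND 1)) OR (1 AND (NOT 1 AND 1))) -> 1
  row 13 [01101]: (((0 OR 1) XOR (0 AND 1)) OR (1 AND (NOT 1 AND 1))) -> 1
  row 14 [01110]: (((0 OR 1) XOR (1 AND 1)) OR (1 AND (NOT 1 AND 1))) -> 0
  row 15 [01111]: (((0 OR 1) XOR (1 AND 1)) OR (1 AND (NOT 1 AND 1))) -> 0
  row 16 [10000]: (((1 OR 0) XOR (0 AND 0)) OR (0 AND (NOT 0 AND 0))) -> 1
  row 17 [10001]: (((1 OR 0) XOR (0 AND 0)) OR (0 AND (NOT 0 AND 0))) -> 1
  row 18 [10010]: (((1 OR 0) XOR (1 AND 0)) OR (0 AND (NOT 0 AND 0))) -> 1
  row 19 [10011]: (((1 OR 0) XOR (1 AND 0)) OR (0 AND (NOT 0 AND 0))) -> 1
  row 20 [10100]: (((1 OR 0) XOR (0 AND 1)) OR (1 AND (NOT 0 AND 1))) -> 1
  row 21 [10101]: (((1 OR 0) XOR (0 AND 1)) OR (1 AND (NOT 0 AND 1))) -> 1
  row 22 [10110]: (((1 OR 0) XOR (1 AND 1)) OR (1 AND (NOT 0 AND 1))) -> 1
  row 23 [10111]: (((1 OR 0) XOR (1 AND 1)) OR (1 AND (NOT 0 AND 1))) -> 1
  row 24 [11000]: (((1 OR 1) XOR (0 AND 0)) OR (0 AND (NOT 1 AND 0))) -> 1
  row 25 [11001]: (((1 OR 1) XOR (0 AND 0)) OR (0 AND (NOT 1 AND 0))) -> 1
  row 26 [11010]: (((1 OR 1) XOR (1 AND 0)) OR (0 AND (NOT 1 AND 0))) -> 1
  row 27 [11011]: (((1 OR 1) XOR (1 AND 0)) OR (0 AND (NOT 1 AND 0))) -> 1
  row 28 [11100]: (((1 OR 1) XOR (0 AND 1)) OR (1 AND (NOT 1 AND 1))) -> 1
  row 29 [11101]: (((1 OR 1) XOR (0 AND 1)) OR (1 AND (NOT 1 AND 1))) -> 1
  row 30 [11110]: (((1 OR 1) XOR (1 AND 1)) OR (1 AND (NOT 1 AND 1))) -> 0
  row 31 [11111]: (((1 OR 1) XOR (1 AND 1)) OR (1 AND (NOT 1 AND 1))) -> 0
Full result column, 4 rows per line (a,b,c fixed per line; d,e runs 00..11 left to right):
  rows 0-3 [a,b,c=000]: 0000  = hex 0
  rows 4-7 [a,b,c=001]: 1111  = hex F
  rows 8-11 [a,b,c=010]: 1111  = hex F
  rows 12-15 [a,b,c=011]: 1100  = hex C
  rows 16-19 [a,b,c=100]: 1111  = hex F
  rows 20-23 [a,b,c=101]: 1111  = hex F
  rows 24-27 [a,b,c=110]: 1111  = hex F
  rows 28-31 [a,b,c=111]: 1100  = hex C
Output column (row 0 .. row 31) = 00001111111111001111111111111100
Output column grouped in 4s = 0000 1111 1111 1100 1111 1111 1111 1100 = 0x0FFCFFFC
Convert to decimal digit by digit (value = value*16 + digit):
  0 -> 0
  0*16 + 15 (F) = 15
  15*16 + 15 (F) = 255
  255*16 + 12 (C) = 4092
  4092*16 + 15 (F) = 65487
  65487*16 + 15 (F) = 1047807
  1047807*16 + 15 (F) = 16764927
  16764927*16 + 12 (C) = 268238844
Decimal = 268238844

268238844


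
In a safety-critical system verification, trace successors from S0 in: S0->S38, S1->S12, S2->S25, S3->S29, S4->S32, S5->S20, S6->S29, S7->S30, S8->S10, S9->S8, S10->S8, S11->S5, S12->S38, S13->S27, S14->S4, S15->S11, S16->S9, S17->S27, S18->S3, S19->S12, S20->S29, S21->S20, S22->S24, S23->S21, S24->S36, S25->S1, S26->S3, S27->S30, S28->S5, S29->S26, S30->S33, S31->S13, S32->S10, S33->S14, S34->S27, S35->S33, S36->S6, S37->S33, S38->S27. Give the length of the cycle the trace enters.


Trace from S0 until a state repeats:
  S0 -> S38 -> S27 -> S30 -> S33 -> S14 -> S4 -> S32 -> S10 -> S8 -> S10
S10 first seen at step 8, revisited at step 10.
Cycle length = 10 - 8 = 2

2


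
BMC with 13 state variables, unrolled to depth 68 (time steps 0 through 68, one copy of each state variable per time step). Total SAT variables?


BMC unrolls to depth k, creating one copy of each state var for steps 0..k.
Step count = 68 + 1 = 69 (steps 0 through 68)
Vars per step = 13
Total = 13 * 69 = 897

897


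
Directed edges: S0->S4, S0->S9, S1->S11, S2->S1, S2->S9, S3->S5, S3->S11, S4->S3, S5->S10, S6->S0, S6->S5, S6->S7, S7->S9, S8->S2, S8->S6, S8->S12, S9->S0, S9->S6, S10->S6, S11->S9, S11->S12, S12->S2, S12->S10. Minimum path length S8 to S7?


BFS layer-by-layer from S8:
  dist 0: {S8}
  dist 1: {S2, S6, S12}
  dist 2: {S0, S1, S5, S7, S9, S10}
  -> S7 reached at distance 2
Shortest path length = 2

2


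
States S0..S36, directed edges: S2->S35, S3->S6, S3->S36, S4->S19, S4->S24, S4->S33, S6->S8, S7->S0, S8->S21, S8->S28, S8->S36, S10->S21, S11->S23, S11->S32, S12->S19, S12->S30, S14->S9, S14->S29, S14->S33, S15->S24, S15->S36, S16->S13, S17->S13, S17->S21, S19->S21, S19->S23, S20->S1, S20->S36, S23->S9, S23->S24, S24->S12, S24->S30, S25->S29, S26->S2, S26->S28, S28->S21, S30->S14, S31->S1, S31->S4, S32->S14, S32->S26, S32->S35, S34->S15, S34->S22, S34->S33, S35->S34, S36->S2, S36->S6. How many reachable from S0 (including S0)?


BFS from S0:
  layer 0: {S0}
Reachable set: {S0}
Count = 1

1


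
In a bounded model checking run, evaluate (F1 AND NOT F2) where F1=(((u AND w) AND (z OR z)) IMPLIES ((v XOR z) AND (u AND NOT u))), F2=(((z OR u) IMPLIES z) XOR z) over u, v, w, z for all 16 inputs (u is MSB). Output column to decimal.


F1 = (((u AND w) AND (z OR z)) IMPLIES ((v XOR z) AND (u AND NOT u)))
F2 = (((z OR u) IMPLIES z) XOR z)
Counterexample to F1=>F2 is where F1=1 and F2=0.
Evaluate each row (bits = u,v,w,z, MSB first):
  row 0 [0000]: F1=1 F2=1 -> F1&~F2 -> 0
  row 1 [0001]: F1=1 F2=0 -> F1&~F2 -> 1
  row 2 [0010]: F1=1 F2=1 -> F1&~F2 -> 0
  row 3 [0011]: F1=1 F2=0 -> F1&~F2 -> 1
  row 4 [0100]: F1=1 F2=1 -> F1&~F2 -> 0
  row 5 [0101]: F1=1 F2=0 -> F1&~F2 -> 1
  row 6 [0110]: F1=1 F2=1 -> F1&~F2 -> 0
  row 7 [0111]: F1=1 F2=0 -> F1&~F2 -> 1
  row 8 [1000]: F1=1 F2=0 -> F1&~F2 -> 1
  row 9 [1001]: F1=1 F2=0 -> F1&~F2 -> 1
  row 10 [1010]: F1=1 F2=0 -> F1&~F2 -> 1
  row 11 [1011]: F1=0 F2=0 -> F1&~F2 -> 0
  row 12 [1100]: F1=1 F2=0 -> F1&~F2 -> 1
  row 13 [1101]: F1=1 F2=0 -> F1&~F2 -> 1
  row 14 [1110]: F1=1 F2=0 -> F1&~F2 -> 1
  row 15 [1111]: F1=0 F2=0 -> F1&~F2 -> 0
Full result column, 4 rows per line (u,v fixed per line; w,z runs 00..11 left to right):
  rows 0-3 [u,v=00]: 0101  = hex 5
  rows 4-7 [u,v=01]: 0101  = hex 5
  rows 8-11 [u,v=10]: 1110  = hex E
  rows 12-15 [u,v=11]: 1110  = hex E
Counterexample vector (row 0 .. row 15) = 0101010111101110
Output column grouped in 4s = 0101 0101 1110 1110 = 0x55EE
Convert to decimal digit by digit (value = value*16 + digit):
  5 -> 5
  5*16 + 5 = 85
  85*16 + 14 (E) = 1374
  1374*16 + 14 (E) = 21998
Decimal = 21998

21998


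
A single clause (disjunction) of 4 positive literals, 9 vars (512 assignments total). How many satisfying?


Step 1: Total=2^9=512
Step 2: Unsat when all 4 false: 2^5=32
Step 3: Sat=512-32=480

480


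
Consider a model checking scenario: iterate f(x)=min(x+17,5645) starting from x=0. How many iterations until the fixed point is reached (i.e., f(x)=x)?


Step 1: x=0, cap=5645, increment=17
Step 2: x grows by 17 each step until capped at 5645; fixed point is x=5645
Step 3: iterations = ceil(5645/17) = 333

333


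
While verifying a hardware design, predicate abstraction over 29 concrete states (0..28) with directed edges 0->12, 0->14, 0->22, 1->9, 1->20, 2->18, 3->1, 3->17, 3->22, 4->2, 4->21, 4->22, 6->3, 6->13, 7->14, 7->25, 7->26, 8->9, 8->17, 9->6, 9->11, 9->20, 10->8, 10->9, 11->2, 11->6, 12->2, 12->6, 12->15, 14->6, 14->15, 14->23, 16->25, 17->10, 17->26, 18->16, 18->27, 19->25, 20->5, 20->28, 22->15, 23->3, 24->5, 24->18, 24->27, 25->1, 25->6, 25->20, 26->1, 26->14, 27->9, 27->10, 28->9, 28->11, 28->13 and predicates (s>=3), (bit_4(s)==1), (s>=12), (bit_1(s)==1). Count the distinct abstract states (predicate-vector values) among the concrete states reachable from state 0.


BFS from 0:
Concrete reachable: {0, 1, 2, 3, 5, 6, 8, 9, 10, 11, 12, 13, 14, 15, 16, 17, 18, 20, 22, 23, 25, 26, 27, 28}
Abstract via predicates (s>=3), (bit_4(s)==1), (s>=12), (bit_1(s)==1):
  (0,0,0,0) <- {0, 1}
  (0,0,0,1) <- {2}
  (1,0,0,0) <- {5, 8, 9}
  (1,0,0,1) <- {3, 6, 10, 11}
  (1,0,1,0) <- {12, 13}
  (1,0,1,1) <- {14, 15}
  (1,1,1,0) <- {16, 17, 20, 25, 28}
  (1,1,1,1) <- {18, 22, 23, 26, 27}
Distinct abstract states = 8

8


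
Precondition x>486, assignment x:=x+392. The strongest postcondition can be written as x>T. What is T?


Formula: sp(P, x:=E) = exists old_x. (x = E[old_x/x]) AND P[old_x/x] (old_x is the value of x before the assignment; eliminate old_x by solving x = E[old_x/x] for old_x)
Step 1: Precondition P: x>486, i.e. old_x > 486
Step 2: Assignment gives x = old_x + 392, so old_x = x - 392
Step 3: Substitute into P: x - 392 > 486
Step 4: Simplify: x > 486+392 = 878

878


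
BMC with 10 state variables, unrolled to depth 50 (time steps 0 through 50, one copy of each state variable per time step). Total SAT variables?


BMC unrolls to depth k, creating one copy of each state var for steps 0..k.
Step count = 50 + 1 = 51 (steps 0 through 50)
Vars per step = 10
Total = 10 * 51 = 510

510


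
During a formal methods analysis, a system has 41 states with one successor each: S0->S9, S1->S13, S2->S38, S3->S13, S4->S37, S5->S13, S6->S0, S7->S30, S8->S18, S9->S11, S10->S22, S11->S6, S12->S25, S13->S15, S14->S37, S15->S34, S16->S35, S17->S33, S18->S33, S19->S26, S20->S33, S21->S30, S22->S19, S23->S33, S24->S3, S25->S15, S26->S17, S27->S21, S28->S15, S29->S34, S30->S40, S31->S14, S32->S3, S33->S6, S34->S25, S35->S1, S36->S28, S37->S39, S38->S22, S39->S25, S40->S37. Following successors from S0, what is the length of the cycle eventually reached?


Trace from S0 until a state repeats:
  S0 -> S9 -> S11 -> S6 -> S0
S0 first seen at step 0, revisited at step 4.
Cycle length = 4 - 0 = 4

4


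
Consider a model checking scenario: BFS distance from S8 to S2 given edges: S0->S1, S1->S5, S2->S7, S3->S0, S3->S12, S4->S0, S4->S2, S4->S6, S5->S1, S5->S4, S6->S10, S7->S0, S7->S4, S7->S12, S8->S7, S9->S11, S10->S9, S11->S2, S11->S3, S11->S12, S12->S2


BFS layer-by-layer from S8:
  dist 0: {S8}
  dist 1: {S7}
  dist 2: {S0, S4, S12}
  dist 3: {S1, S2, S6}
  -> S2 reached at distance 3
Shortest path length = 3

3


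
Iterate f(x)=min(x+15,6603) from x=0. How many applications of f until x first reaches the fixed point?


Step 1: x=0, cap=6603, increment=15
Step 2: x grows by 15 each step until capped at 6603; fixed point is x=6603
Step 3: iterations = ceil(6603/15) = 441

441


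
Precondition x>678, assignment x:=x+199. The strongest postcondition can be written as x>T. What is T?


Formula: sp(P, x:=E) = exists old_x. (x = E[old_x/x]) AND P[old_x/x] (old_x is the value of x before the assignment; eliminate old_x by solving x = E[old_x/x] for old_x)
Step 1: Precondition P: x>678, i.e. old_x > 678
Step 2: Assignment gives x = old_x + 199, so old_x = x - 199
Step 3: Substitute into P: x - 199 > 678
Step 4: Simplify: x > 678+199 = 877

877


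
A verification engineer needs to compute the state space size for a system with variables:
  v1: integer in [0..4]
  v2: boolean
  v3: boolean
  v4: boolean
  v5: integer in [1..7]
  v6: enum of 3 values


State space = product of domain sizes of all variables.
Domain sizes:
  v1 (integer in [0..4]): 5
  v2 (boolean): 2
  v3 (boolean): 2
  v4 (boolean): 2
  v5 (integer in [1..7]): 7
  v6 (enum of 3 values): 3
Product = 5 * 2 * 2 * 2 * 7 * 3 = 840

840


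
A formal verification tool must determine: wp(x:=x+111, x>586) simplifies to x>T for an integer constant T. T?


Formula: wp(x:=E, P) = P[E/x] (substitute E for x in postcondition)
Step 1: Postcondition: x>586
Step 2: Substitute x+111 for x: x+111>586
Step 3: Solve for x: x > 586-111 = 475

475


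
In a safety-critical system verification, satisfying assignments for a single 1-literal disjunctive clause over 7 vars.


Step 1: Total=2^7=128
Step 2: Unsat when all 1 false: 2^6=64
Step 3: Sat=128-64=64

64


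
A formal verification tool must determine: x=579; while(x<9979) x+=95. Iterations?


Step 1: x goes from 579 toward 9979 by 95; the body runs while x<9979, so iterations = ceil((bound-start)/step)
Step 2: Distance=9400
Step 3: ceil(9400/95)=99

99


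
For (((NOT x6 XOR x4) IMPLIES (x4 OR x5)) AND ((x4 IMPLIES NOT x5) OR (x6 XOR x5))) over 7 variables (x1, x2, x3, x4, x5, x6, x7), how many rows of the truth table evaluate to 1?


Formula: (((NOT x6 XOR x4) IMPLIES (x4 OR x5)) AND ((x4 IMPLIES NOT x5) OR (x6 XOR x5))) over 7 vars (128 rows)
Evaluate each row (x1, x2, x3, x4, x5, x6, x7 as bits, MSB first):
  row 0 [0000000]: (((NOT 0 XOR 0) IMPLIES (0 OR 0)) AND ((0 IMPLIES NOT 0) OR (0 XOR 0))) -> 0
  row 1 [0000001]: (((NOT 0 XOR 0) IMPLIES (0 OR 0)) AND ((0 IMPLIES NOT 0) OR (0 XOR 0))) -> 0
  row 2 [0000010]: (((NOT 1 XOR 0) IMPLIES (0 OR 0)) AND ((0 IMPLIES NOT 0) OR (1 XOR 0))) -> 1
  row 3 [0000011]: (((NOT 1 XOR 0) IMPLIES (0 OR 0)) AND ((0 IMPLIES NOT 0) OR (1 XOR 0))) -> 1
  row 4 [0000100]: (((NOT 0 XOR 0) IMPLIES (0 OR 1)) AND ((0 IMPLIES NOT 1) OR (0 XOR 1))) -> 1
  (every remaining row is evaluated the same way; all 128 results are listed next)
Full result column, 8 rows per line (x1,x2,x3,x4 fixed per line; x5,x6,x7 runs 000..111 left to right):
  rows 0-7 [x1,x2,x3,x4=0000]: 00111111  (ones: 6)
  rows 8-15 [x1,x2,x3,x4=0001]: 11111100  (ones: 6)
  rows 16-23 [x1,x2,x3,x4=0010]: 00111111  (ones: 6)
  rows 24-31 [x1,x2,x3,x4=0011]: 11111100  (ones: 6)
  rows 32-39 [x1,x2,x3,x4=0100]: 00111111  (ones: 6)
  rows 40-47 [x1,x2,x3,x4=0101]: 11111100  (ones: 6)
  rows 48-55 [x1,x2,x3,x4=0110]: 00111111  (ones: 6)
  rows 56-63 [x1,x2,x3,x4=0111]: 11111100  (ones: 6)
  rows 64-71 [x1,x2,x3,x4=1000]: 00111111  (ones: 6)
  rows 72-79 [x1,x2,x3,x4=1001]: 11111100  (ones: 6)
  rows 80-87 [x1,x2,x3,x4=1010]: 00111111  (ones: 6)
  rows 88-95 [x1,x2,x3,x4=1011]: 11111100  (ones: 6)
  rows 96-103 [x1,x2,x3,x4=1100]: 00111111  (ones: 6)
  rows 104-111 [x1,x2,x3,x4=1101]: 11111100  (ones: 6)
  rows 112-119 [x1,x2,x3,x4=1110]: 00111111  (ones: 6)
  rows 120-127 [x1,x2,x3,x4=1111]: 11111100  (ones: 6)
Count of 1-rows = 6+6+6+6+6+6+6+6+6+6+6+6+6+6+6+6 = 96

96


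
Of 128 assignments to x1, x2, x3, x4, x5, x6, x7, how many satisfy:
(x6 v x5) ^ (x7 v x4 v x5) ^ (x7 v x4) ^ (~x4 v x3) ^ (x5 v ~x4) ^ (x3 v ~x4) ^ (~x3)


CNF with 7 clauses over 7 vars (128 assignments).
An assignment satisfies CNF iff every clause has >=1 true literal.
Check each row (bits = x1,x2,x3,x4,x5,x6,x7; clause T/F shown):
  row 0 [0000000]: clauses=FFFTTTT -> 0
  row 1 [0000001]: clauses=FTTTTTT -> 0
  row 2 [0000010]: clauses=TFFTTTT -> 0
  row 3 [0000011]: clauses=TTTTTTT -> 1
  row 4 [0000100]: clauses=TTFTTTT -> 0
  (every remaining row is evaluated the same way; all 128 results are listed next)
Full result column, 8 rows per line (x1,x2,x3,x4 fixed per line; x5,x6,x7 runs 000..111 left to right):
  rows 0-7 [x1,x2,x3,x4=0000]: 00010101  (ones: 3)
  rows 8-15 [x1,x2,x3,x4=0001]: 00000000  (ones: 0)
  rows 16-23 [x1,x2,x3,x4=0010]: 00000000  (ones: 0)
  rows 24-31 [x1,x2,x3,x4=0011]: 00000000  (ones: 0)
  rows 32-39 [x1,x2,x3,x4=0100]: 00010101  (ones: 3)
  rows 40-47 [x1,x2,x3,x4=0101]: 00000000  (ones: 0)
  rows 48-55 [x1,x2,x3,x4=0110]: 00000000  (ones: 0)
  rows 56-63 [x1,x2,x3,x4=0111]: 00000000  (ones: 0)
  rows 64-71 [x1,x2,x3,x4=1000]: 00010101  (ones: 3)
  rows 72-79 [x1,x2,x3,x4=1001]: 00000000  (ones: 0)
  rows 80-87 [x1,x2,x3,x4=1010]: 00000000  (ones: 0)
  rows 88-95 [x1,x2,x3,x4=1011]: 00000000  (ones: 0)
  rows 96-103 [x1,x2,x3,x4=1100]: 00010101  (ones: 3)
  rows 104-111 [x1,x2,x3,x4=1101]: 00000000  (ones: 0)
  rows 112-119 [x1,x2,x3,x4=1110]: 00000000  (ones: 0)
  rows 120-127 [x1,x2,x3,x4=1111]: 00000000  (ones: 0)
Satisfying assignments = 3+0+0+0+3+0+0+0+3+0+0+0+3+0+0+0 = 12

12


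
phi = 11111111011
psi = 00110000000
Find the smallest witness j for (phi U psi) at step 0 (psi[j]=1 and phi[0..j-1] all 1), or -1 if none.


(phi U psi) at 0: need smallest j with psi[j]=1 and phi[i]=1 for all i in [0,j).
Scan from step 0:
  step 0: phi=1, psi=0 -> continue
  step 1: phi=1, psi=0 -> continue
  step 2: psi=1 and phi held for [0,2) -> witness found
Witness step = 2

2


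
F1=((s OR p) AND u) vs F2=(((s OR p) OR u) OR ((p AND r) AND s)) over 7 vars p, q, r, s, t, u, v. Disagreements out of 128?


F1 = ((s OR p) AND u)
F2 = (((s OR p) OR u) OR ((p AND r) AND s))
Evaluate both on each of 128 rows (bits = p,q,r,s,t,u,v):
  row 0 [0000000]: F1=0 F2=0 -> 0
  row 1 [0000001]: F1=0 F2=0 -> 0
  row 2 [0000010]: F1=0 F2=1 (differ) -> 1
  row 3 [0000011]: F1=0 F2=1 (differ) -> 1
  row 4 [0000100]: F1=0 F2=0 -> 0
  (every remaining row is evaluated the same way; all 128 results are listed next)
Full result column, 8 rows per line (p,q,r,s fixed per line; t,u,v runs 000..111 left to right):
  rows 0-7 [p,q,r,s=0000]: 00110011  (ones: 4)
  rows 8-15 [p,q,r,s=0001]: 11001100  (ones: 4)
  rows 16-23 [p,q,r,s=0010]: 00110011  (ones: 4)
  rows 24-31 [p,q,r,s=0011]: 11001100  (ones: 4)
  rows 32-39 [p,q,r,s=0100]: 00110011  (ones: 4)
  rows 40-47 [p,q,r,s=0101]: 11001100  (ones: 4)
  rows 48-55 [p,q,r,s=0110]: 00110011  (ones: 4)
  rows 56-63 [p,q,r,s=0111]: 11001100  (ones: 4)
  rows 64-71 [p,q,r,s=1000]: 11001100  (ones: 4)
  rows 72-79 [p,q,r,s=1001]: 11001100  (ones: 4)
  rows 80-87 [p,q,r,s=1010]: 11001100  (ones: 4)
  rows 88-95 [p,q,r,s=1011]: 11001100  (ones: 4)
  rows 96-103 [p,q,r,s=1100]: 11001100  (ones: 4)
  rows 104-111 [p,q,r,s=1101]: 11001100  (ones: 4)
  rows 112-119 [p,q,r,s=1110]: 11001100  (ones: 4)
  rows 120-127 [p,q,r,s=1111]: 11001100  (ones: 4)
Disagreements = 4+4+4+4+4+4+4+4+4+4+4+4+4+4+4+4 = 64

64


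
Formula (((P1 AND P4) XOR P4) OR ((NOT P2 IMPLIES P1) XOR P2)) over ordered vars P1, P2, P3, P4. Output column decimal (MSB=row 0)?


Formula: (((P1 AND P4) XOR P4) OR ((NOT P2 IMPLIES P1) XOR P2)) over P1, P2, P3, P4 (16 rows)
Evaluate each row (bits = P1,P2,P3,P4, MSB first):
  row 0 [0000]: (((0 AND 0) XOR 0) OR ((NOT 0 IMPLIES 0) XOR 0)) -> 0
  row 1 [0001]: (((0 AND 1) XOR 1) OR ((NOT 0 IMPLIES 0) XOR 0)) -> 1
  row 2 [0010]: (((0 AND 0) XOR 0) OR ((NOT 0 IMPLIES 0) XOR 0)) -> 0
  row 3 [0011]: (((0 AND 1) XOR 1) OR ((NOT 0 IMPLIES 0) XOR 0)) -> 1
  row 4 [0100]: (((0 AND 0) XOR 0) OR ((NOT 1 IMPLIES 0) XOR 1)) -> 0
  row 5 [0101]: (((0 AND 1) XOR 1) OR ((NOT 1 IMPLIES 0) XOR 1)) -> 1
  row 6 [0110]: (((0 AND 0) XOR 0) OR ((NOT 1 IMPLIES 0) XOR 1)) -> 0
  row 7 [0111]: (((0 AND 1) XOR 1) OR ((NOT 1 IMPLIES 0) XOR 1)) -> 1
  row 8 [1000]: (((1 AND 0) XOR 0) OR ((NOT 0 IMPLIES 1) XOR 0)) -> 1
  row 9 [1001]: (((1 AND 1) XOR 1) OR ((NOT 0 IMPLIES 1) XOR 0)) -> 1
  row 10 [1010]: (((1 AND 0) XOR 0) OR ((NOT 0 IMPLIES 1) XOR 0)) -> 1
  row 11 [1011]: (((1 AND 1) XOR 1) OR ((NOT 0 IMPLIES 1) XOR 0)) -> 1
  row 12 [1100]: (((1 AND 0) XOR 0) OR ((NOT 1 IMPLIES 1) XOR 1)) -> 0
  row 13 [1101]: (((1 AND 1) XOR 1) OR ((NOT 1 IMPLIES 1) XOR 1)) -> 0
  row 14 [1110]: (((1 AND 0) XOR 0) OR ((NOT 1 IMPLIES 1) XOR 1)) -> 0
  row 15 [1111]: (((1 AND 1) XOR 1) OR ((NOT 1 IMPLIES 1) XOR 1)) -> 0
Full result column, 4 rows per line (P1,P2 fixed per line; P3,P4 runs 00..11 left to right):
  rows 0-3 [P1,P2=00]: 0101  = hex 5
  rows 4-7 [P1,P2=01]: 0101  = hex 5
  rows 8-11 [P1,P2=10]: 1111  = hex F
  rows 12-15 [P1,P2=11]: 0000  = hex 0
Output column (row 0 .. row 15) = 0101010111110000
Output column grouped in 4s = 0101 0101 1111 0000 = 0x55F0
Convert to decimal digit by digit (value = value*16 + digit):
  5 -> 5
  5*16 + 5 = 85
  85*16 + 15 (F) = 1375
  1375*16 + 0 = 22000
Decimal = 22000

22000


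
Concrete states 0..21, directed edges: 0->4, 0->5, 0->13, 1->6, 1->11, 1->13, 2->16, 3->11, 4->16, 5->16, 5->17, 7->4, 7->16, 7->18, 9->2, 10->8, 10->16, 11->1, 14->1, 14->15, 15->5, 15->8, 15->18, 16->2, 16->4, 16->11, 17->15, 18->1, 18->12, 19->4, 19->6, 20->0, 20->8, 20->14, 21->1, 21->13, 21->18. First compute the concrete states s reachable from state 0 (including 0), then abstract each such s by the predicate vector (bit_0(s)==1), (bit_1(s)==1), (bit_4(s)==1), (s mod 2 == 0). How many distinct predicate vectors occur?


BFS from 0:
Concrete reachable: {0, 1, 2, 4, 5, 6, 8, 11, 12, 13, 15, 16, 17, 18}
Abstract via predicates (bit_0(s)==1), (bit_1(s)==1), (bit_4(s)==1), (s mod 2 == 0):
  (0,0,0,1) <- {0, 4, 8, 12}
  (0,0,1,1) <- {16}
  (0,1,0,1) <- {2, 6}
  (0,1,1,1) <- {18}
  (1,0,0,0) <- {1, 5, 13}
  (1,0,1,0) <- {17}
  (1,1,0,0) <- {11, 15}
Distinct abstract states = 7

7


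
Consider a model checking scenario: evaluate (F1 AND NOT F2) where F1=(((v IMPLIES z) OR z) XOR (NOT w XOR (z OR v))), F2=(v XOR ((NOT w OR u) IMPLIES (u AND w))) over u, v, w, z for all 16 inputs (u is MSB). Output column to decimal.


F1 = (((v IMPLIES z) OR z) XOR (NOT w XOR (z OR v)))
F2 = (v XOR ((NOT w OR u) IMPLIES (u AND w)))
Counterexample to F1=>F2 is where F1=1 and F2=0.
Evaluate each row (bits = u,v,w,z, MSB first):
  row 0 [0000]: F1=0 F2=0 -> F1&~F2 -> 0
  row 1 [0001]: F1=1 F2=0 -> F1&~F2 -> 1
  row 2 [0010]: F1=1 F2=1 -> F1&~F2 -> 0
  row 3 [0011]: F1=0 F2=1 -> F1&~F2 -> 0
  row 4 [0100]: F1=0 F2=1 -> F1&~F2 -> 0
  row 5 [0101]: F1=1 F2=1 -> F1&~F2 -> 0
  row 6 [0110]: F1=1 F2=0 -> F1&~F2 -> 1
  row 7 [0111]: F1=0 F2=0 -> F1&~F2 -> 0
  row 8 [1000]: F1=0 F2=0 -> F1&~F2 -> 0
  row 9 [1001]: F1=1 F2=0 -> F1&~F2 -> 1
  row 10 [1010]: F1=1 F2=1 -> F1&~F2 -> 0
  row 11 [1011]: F1=0 F2=1 -> F1&~F2 -> 0
  row 12 [1100]: F1=0 F2=1 -> F1&~F2 -> 0
  row 13 [1101]: F1=1 F2=1 -> F1&~F2 -> 0
  row 14 [1110]: F1=1 F2=0 -> F1&~F2 -> 1
  row 15 [1111]: F1=0 F2=0 -> F1&~F2 -> 0
Full result column, 4 rows per line (u,v fixed per line; w,z runs 00..11 left to right):
  rows 0-3 [u,v=00]: 0100  = hex 4
  rows 4-7 [u,v=01]: 0010  = hex 2
  rows 8-11 [u,v=10]: 0100  = hex 4
  rows 12-15 [u,v=11]: 0010  = hex 2
Counterexample vector (row 0 .. row 15) = 0100001001000010
Output column grouped in 4s = 0100 0010 0100 0010 = 0x4242
Convert to decimal digit by digit (value = value*16 + digit):
  4 -> 4
  4*16 + 2 = 66
  66*16 + 4 = 1060
  1060*16 + 2 = 16962
Decimal = 16962

16962


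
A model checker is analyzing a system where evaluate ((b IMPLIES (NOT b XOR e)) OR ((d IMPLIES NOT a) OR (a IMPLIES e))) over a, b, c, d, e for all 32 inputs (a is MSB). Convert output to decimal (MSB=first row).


Formula: ((b IMPLIES (NOT b XOR e)) OR ((d IMPLIES NOT a) OR (a IMPLIES e))) over a, b, c, d, e (32 rows)
Evaluate each row (bits = a,b,c,d,e, MSB first):
  row 0 [00000]: ((0 IMPLIES (NOT 0 XOR 0)) OR ((0 IMPLIES NOT 0) OR (0 IMPLIES 0))) -> 1
  row 1 [00001]: ((0 IMPLIES (NOT 0 XOR 1)) OR ((0 IMPLIES NOT 0) OR (0 IMPLIES 1))) -> 1
  row 2 [00010]: ((0 IMPLIES (NOT 0 XOR 0)) OR ((1 IMPLIES NOT 0) OR (0 IMPLIES 0))) -> 1
  row 3 [00011]: ((0 IMPLIES (NOT 0 XOR 1)) OR ((1 IMPLIES NOT 0) OR (0 IMPLIES 1))) -> 1
  row 4 [00100]: ((0 IMPLIES (NOT 0 XOR 0)) OR ((0 IMPLIES NOT 0) OR (0 IMPLIES 0))) -> 1
  row 5 [00101]: ((0 IMPLIES (NOT 0 XOR 1)) OR ((0 IMPLIES NOT 0) OR (0 IMPLIES 1))) -> 1
  row 6 [00110]: ((0 IMPLIES (NOT 0 XOR 0)) OR ((1 IMPLIES NOT 0) OR (0 IMPLIES 0))) -> 1
  row 7 [00111]: ((0 IMPLIES (NOT 0 XOR 1)) OR ((1 IMPLIES NOT 0) OR (0 IMPLIES 1))) -> 1
  row 8 [01000]: ((1 IMPLIES (NOT 1 XOR 0)) OR ((0 IMPLIES NOT 0) OR (0 IMPLIES 0))) -> 1
  row 9 [01001]: ((1 IMPLIES (NOT 1 XOR 1)) OR ((0 IMPLIES NOT 0) OR (0 IMPLIES 1))) -> 1
  row 10 [01010]: ((1 IMPLIES (NOT 1 XOR 0)) OR ((1 IMPLIES NOT 0) OR (0 IMPLIES 0))) -> 1
  row 11 [01011]: ((1 IMPLIES (NOT 1 XOR 1)) OR ((1 IMPLIES NOT 0) OR (0 IMPLIES 1))) -> 1
  row 12 [01100]: ((1 IMPLIES (NOT 1 XOR 0)) OR ((0 IMPLIES NOT 0) OR (0 IMPLIES 0))) -> 1
  row 13 [01101]: ((1 IMPLIES (NOT 1 XOR 1)) OR ((0 IMPLIES NOT 0) OR (0 IMPLIES 1))) -> 1
  row 14 [01110]: ((1 IMPLIES (NOT 1 XOR 0)) OR ((1 IMPLIES NOT 0) OR (0 IMPLIES 0))) -> 1
  row 15 [01111]: ((1 IMPLIES (NOT 1 XOR 1)) OR ((1 IMPLIES NOT 0) OR (0 IMPLIES 1))) -> 1
  row 16 [10000]: ((0 IMPLIES (NOT 0 XOR 0)) OR ((0 IMPLIES NOT 1) OR (1 IMPLIES 0))) -> 1
  row 17 [10001]: ((0 IMPLIES (NOT 0 XOR 1)) OR ((0 IMPLIES NOT 1) OR (1 IMPLIES 1))) -> 1
  row 18 [10010]: ((0 IMPLIES (NOT 0 XOR 0)) OR ((1 IMPLIES NOT 1) OR (1 IMPLIES 0))) -> 1
  row 19 [10011]: ((0 IMPLIES (NOT 0 XOR 1)) OR ((1 IMPLIES NOT 1) OR (1 IMPLIES 1))) -> 1
  row 20 [10100]: ((0 IMPLIES (NOT 0 XOR 0)) OR ((0 IMPLIES NOT 1) OR (1 IMPLIES 0))) -> 1
  row 21 [10101]: ((0 IMPLIES (NOT 0 XOR 1)) OR ((0 IMPLIES NOT 1) OR (1 IMPLIES 1))) -> 1
  row 22 [10110]: ((0 IMPLIES (NOT 0 XOR 0)) OR ((1 IMPLIES NOT 1) OR (1 IMPLIES 0))) -> 1
  row 23 [10111]: ((0 IMPLIES (NOT 0 XOR 1)) OR ((1 IMPLIES NOT 1) OR (1 IMPLIES 1))) -> 1
  row 24 [11000]: ((1 IMPLIES (NOT 1 XOR 0)) OR ((0 IMPLIES NOT 1) OR (1 IMPLIES 0))) -> 1
  row 25 [11001]: ((1 IMPLIES (NOT 1 XOR 1)) OR ((0 IMPLIES NOT 1) OR (1 IMPLIES 1))) -> 1
  row 26 [11010]: ((1 IMPLIES (NOT 1 XOR 0)) OR ((1 IMPLIES NOT 1) OR (1 IMPLIES 0))) -> 0
  row 27 [11011]: ((1 IMPLIES (NOT 1 XOR 1)) OR ((1 IMPLIES NOT 1) OR (1 IMPLIES 1))) -> 1
  row 28 [11100]: ((1 IMPLIES (NOT 1 XOR 0)) OR ((0 IMPLIES NOT 1) OR (1 IMPLIES 0))) -> 1
  row 29 [11101]: ((1 IMPLIES (NOT 1 XOR 1)) OR ((0 IMPLIES NOT 1) OR (1 IMPLIES 1))) -> 1
  row 30 [11110]: ((1 IMPLIES (NOT 1 XOR 0)) OR ((1 IMPLIES NOT 1) OR (1 IMPLIES 0))) -> 0
  row 31 [11111]: ((1 IMPLIES (NOT 1 XOR 1)) OR ((1 IMPLIES NOT 1) OR (1 IMPLIES 1))) -> 1
Full result column, 4 rows per line (a,b,c fixed per line; d,e runs 00..11 left to right):
  rows 0-3 [a,b,c=000]: 1111  = hex F
  rows 4-7 [a,b,c=001]: 1111  = hex F
  rows 8-11 [a,b,c=010]: 1111  = hex F
  rows 12-15 [a,b,c=011]: 1111  = hex F
  rows 16-19 [a,b,c=100]: 1111  = hex F
  rows 20-23 [a,b,c=101]: 1111  = hex F
  rows 24-27 [a,b,c=110]: 1101  = hex D
  rows 28-31 [a,b,c=111]: 1101  = hex D
Output column (row 0 .. row 31) = 11111111111111111111111111011101
Output column grouped in 4s = 1111 1111 1111 1111 1111 1111 1101 1101 = 0xFFFFFFDD
Convert to decimal digit by digit (value = value*16 + digit):
  F -> 15
  15*16 + 15 (F) = 255
  255*16 + 15 (F) = 4095
  4095*16 + 15 (F) = 65535
  65535*16 + 15 (F) = 1048575
  1048575*16 + 15 (F) = 16777215
  16777215*16 + 13 (D) = 268435453
  268435453*16 + 13 (D) = 4294967261
Decimal = 4294967261

4294967261


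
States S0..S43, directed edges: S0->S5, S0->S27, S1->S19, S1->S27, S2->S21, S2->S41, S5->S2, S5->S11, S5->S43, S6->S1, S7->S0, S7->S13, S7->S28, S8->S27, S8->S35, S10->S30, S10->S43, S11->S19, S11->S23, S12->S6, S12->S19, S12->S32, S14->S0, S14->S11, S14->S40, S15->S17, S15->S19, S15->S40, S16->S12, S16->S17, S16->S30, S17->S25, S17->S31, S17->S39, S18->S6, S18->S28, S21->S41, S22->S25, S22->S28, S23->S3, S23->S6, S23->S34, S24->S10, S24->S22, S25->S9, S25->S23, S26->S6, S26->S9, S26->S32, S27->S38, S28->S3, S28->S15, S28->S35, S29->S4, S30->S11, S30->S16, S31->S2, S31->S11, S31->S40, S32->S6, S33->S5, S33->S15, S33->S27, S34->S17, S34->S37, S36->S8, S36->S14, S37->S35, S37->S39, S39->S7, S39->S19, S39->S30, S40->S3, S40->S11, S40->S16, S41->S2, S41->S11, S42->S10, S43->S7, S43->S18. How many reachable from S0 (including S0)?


BFS from S0:
  layer 0: {S0}
  layer 1: {S5, S27}
  layer 2: {S2, S11, S38, S43}
  layer 3: {S7, S18, S19, S21, S23, S41}
  layer 4: {S3, S6, S13, S28, S34}
  layer 5: {S1, S15, S17, S35, S37}
  layer 6: {S25, S31, S39, S40}
  layer 7: {S9, S16, S30}
  layer 8: {S12}
  layer 9: {S32}
Reachable set: {S0, S1, S2, S3, S5, S6, S7, S9, S11, S12, S13, S15, S16, S17, S18, S19, S21, S23, S25, S27, S28, S30, S31, S32, S34, S35, S37, S38, S39, S40, S41, S43}
Count = 32

32


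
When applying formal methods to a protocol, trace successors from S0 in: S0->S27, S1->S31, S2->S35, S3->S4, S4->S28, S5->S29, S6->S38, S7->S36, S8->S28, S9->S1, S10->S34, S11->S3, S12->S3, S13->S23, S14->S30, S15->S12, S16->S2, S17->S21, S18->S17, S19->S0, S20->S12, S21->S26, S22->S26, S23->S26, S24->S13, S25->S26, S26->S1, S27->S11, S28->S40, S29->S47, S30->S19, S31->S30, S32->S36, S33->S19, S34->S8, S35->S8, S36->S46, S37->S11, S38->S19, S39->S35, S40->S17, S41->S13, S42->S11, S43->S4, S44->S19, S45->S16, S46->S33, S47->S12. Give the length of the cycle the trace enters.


Trace from S0 until a state repeats:
  S0 -> S27 -> S11 -> S3 -> S4 -> S28 -> S40 -> S17 -> S21 -> S26 -> S1 -> S31 -> S30 -> S19 -> S0
S0 first seen at step 0, revisited at step 14.
Cycle length = 14 - 0 = 14

14


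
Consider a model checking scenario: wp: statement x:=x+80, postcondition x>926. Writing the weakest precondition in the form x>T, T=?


Formula: wp(x:=E, P) = P[E/x] (substitute E for x in postcondition)
Step 1: Postcondition: x>926
Step 2: Substitute x+80 for x: x+80>926
Step 3: Solve for x: x > 926-80 = 846

846


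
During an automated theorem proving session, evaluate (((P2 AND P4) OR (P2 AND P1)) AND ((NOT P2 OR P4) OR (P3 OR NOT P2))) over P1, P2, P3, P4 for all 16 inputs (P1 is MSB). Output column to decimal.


Formula: (((P2 AND P4) OR (P2 AND P1)) AND ((NOT P2 OR P4) OR (P3 OR NOT P2))) over P1, P2, P3, P4 (16 rows)
Evaluate each row (bits = P1,P2,P3,P4, MSB first):
  row 0 [0000]: (((0 AND 0) OR (0 AND 0)) AND ((NOT 0 OR 0) OR (0 OR NOT 0))) -> 0
  row 1 [0001]: (((0 AND 1) OR (0 AND 0)) AND ((NOT 0 OR 1) OR (0 OR NOT 0))) -> 0
  row 2 [0010]: (((0 AND 0) OR (0 AND 0)) AND ((NOT 0 OR 0) OR (1 OR NOT 0))) -> 0
  row 3 [0011]: (((0 AND 1) OR (0 AND 0)) AND ((NOT 0 OR 1) OR (1 OR NOT 0))) -> 0
  row 4 [0100]: (((1 AND 0) OR (1 AND 0)) AND ((NOT 1 OR 0) OR (0 OR NOT 1))) -> 0
  row 5 [0101]: (((1 AND 1) OR (1 AND 0)) AND ((NOT 1 OR 1) OR (0 OR NOT 1))) -> 1
  row 6 [0110]: (((1 AND 0) OR (1 AND 0)) AND ((NOT 1 OR 0) OR (1 OR NOT 1))) -> 0
  row 7 [0111]: (((1 AND 1) OR (1 AND 0)) AND ((NOT 1 OR 1) OR (1 OR NOT 1))) -> 1
  row 8 [1000]: (((0 AND 0) OR (0 AND 1)) AND ((NOT 0 OR 0) OR (0 OR NOT 0))) -> 0
  row 9 [1001]: (((0 AND 1) OR (0 AND 1)) AND ((NOT 0 OR 1) OR (0 OR NOT 0))) -> 0
  row 10 [1010]: (((0 AND 0) OR (0 AND 1)) AND ((NOT 0 OR 0) OR (1 OR NOT 0))) -> 0
  row 11 [1011]: (((0 AND 1) OR (0 AND 1)) AND ((NOT 0 OR 1) OR (1 OR NOT 0))) -> 0
  row 12 [1100]: (((1 AND 0) OR (1 AND 1)) AND ((NOT 1 OR 0) OR (0 OR NOT 1))) -> 0
  row 13 [1101]: (((1 AND 1) OR (1 AND 1)) AND ((NOT 1 OR 1) OR (0 OR NOT 1))) -> 1
  row 14 [1110]: (((1 AND 0) OR (1 AND 1)) AND ((NOT 1 OR 0) OR (1 OR NOT 1))) -> 1
  row 15 [1111]: (((1 AND 1) OR (1 AND 1)) AND ((NOT 1 OR 1) OR (1 OR NOT 1))) -> 1
Full result column, 4 rows per line (P1,P2 fixed per line; P3,P4 runs 00..11 left to right):
  rows 0-3 [P1,P2=00]: 0000  = hex 0
  rows 4-7 [P1,P2=01]: 0101  = hex 5
  rows 8-11 [P1,P2=10]: 0000  = hex 0
  rows 12-15 [P1,P2=11]: 0111  = hex 7
Output column (row 0 .. row 15) = 0000010100000111
Output column grouped in 4s = 0000 0101 0000 0111 = 0x0507
Convert to decimal digit by digit (value = value*16 + digit):
  0 -> 0
  0*16 + 5 = 5
  5*16 + 0 = 80
  80*16 + 7 = 1287
Decimal = 1287

1287


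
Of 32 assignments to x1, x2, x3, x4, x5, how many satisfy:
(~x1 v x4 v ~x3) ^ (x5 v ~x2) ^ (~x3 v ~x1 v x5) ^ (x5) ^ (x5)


CNF with 5 clauses over 5 vars (32 assignments).
An assignment satisfies CNF iff every clause has >=1 true literal.
Check each row (bits = x1,x2,x3,x4,x5; clause T/F shown):
  row 0 [00000]: clauses=TTTFF -> 0
  row 1 [00001]: clauses=TTTTT -> 1
  row 2 [00010]: clauses=TTTFF -> 0
  row 3 [00011]: clauses=TTTTT -> 1
  row 4 [00100]: clauses=TTTFF -> 0
  row 5 [00101]: clauses=TTTTT -> 1
  row 6 [00110]: clauses=TTTFF -> 0
  row 7 [00111]: clauses=TTTTT -> 1
  row 8 [01000]: clauses=TFTFF -> 0
  row 9 [01001]: clauses=TTTTT -> 1
  row 10 [01010]: clauses=TFTFF -> 0
  row 11 [01011]: clauses=TTTTT -> 1
  row 12 [01100]: clauses=TFTFF -> 0
  row 13 [01101]: clauses=TTTTT -> 1
  row 14 [01110]: clauses=TFTFF -> 0
  row 15 [01111]: clauses=TTTTT -> 1
  row 16 [10000]: clauses=TTTFF -> 0
  row 17 [10001]: clauses=TTTTT -> 1
  row 18 [10010]: clauses=TTTFF -> 0
  row 19 [10011]: clauses=TTTTT -> 1
  row 20 [10100]: clauses=FTFFF -> 0
  row 21 [10101]: clauses=FTTTT -> 0
  row 22 [10110]: clauses=TTFFF -> 0
  row 23 [10111]: clauses=TTTTT -> 1
  row 24 [11000]: clauses=TFTFF -> 0
  row 25 [11001]: clauses=TTTTT -> 1
  row 26 [11010]: clauses=TFTFF -> 0
  row 27 [11011]: clauses=TTTTT -> 1
  row 28 [11100]: clauses=FFFFF -> 0
  row 29 [11101]: clauses=FTTTT -> 0
  row 30 [11110]: clauses=TFFFF -> 0
  row 31 [11111]: clauses=TTTTT -> 1
Full result column, 8 rows per line (x1,x2 fixed per line; x3,x4,x5 runs 000..111 left to right):
  rows 0-7 [x1,x2=00]: 01010101  (ones: 4)
  rows 8-15 [x1,x2=01]: 01010101  (ones: 4)
  rows 16-23 [x1,x2=10]: 01010001  (ones: 3)
  rows 24-31 [x1,x2=11]: 01010001  (ones: 3)
Satisfying assignments = 4+4+3+3 = 14

14


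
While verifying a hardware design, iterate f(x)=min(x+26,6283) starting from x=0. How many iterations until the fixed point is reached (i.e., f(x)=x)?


Step 1: x=0, cap=6283, increment=26
Step 2: x grows by 26 each step until capped at 6283; fixed point is x=6283
Step 3: iterations = ceil(6283/26) = 242

242


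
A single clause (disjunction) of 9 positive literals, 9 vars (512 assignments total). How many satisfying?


Step 1: Total=2^9=512
Step 2: Unsat when all 9 false: 2^0=1
Step 3: Sat=512-1=511

511


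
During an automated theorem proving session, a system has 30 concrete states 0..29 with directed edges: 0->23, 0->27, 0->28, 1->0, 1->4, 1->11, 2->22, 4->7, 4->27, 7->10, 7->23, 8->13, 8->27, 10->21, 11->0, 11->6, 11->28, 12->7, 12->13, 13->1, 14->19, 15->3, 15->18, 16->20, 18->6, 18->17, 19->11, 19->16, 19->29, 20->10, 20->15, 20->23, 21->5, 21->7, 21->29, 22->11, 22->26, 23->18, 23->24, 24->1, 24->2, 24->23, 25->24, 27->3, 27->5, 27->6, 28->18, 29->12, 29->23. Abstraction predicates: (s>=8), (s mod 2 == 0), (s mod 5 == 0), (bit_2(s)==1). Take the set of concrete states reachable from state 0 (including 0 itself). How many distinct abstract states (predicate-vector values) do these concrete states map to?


BFS from 0:
Concrete reachable: {0, 1, 2, 3, 4, 5, 6, 7, 10, 11, 12, 13, 17, 18, 21, 22, 23, 24, 26, 27, 28, 29}
Abstract via predicates (s>=8), (s mod 2 == 0), (s mod 5 == 0), (bit_2(s)==1):
  (0,0,0,0) <- {1, 3}
  (0,0,0,1) <- {7}
  (0,0,1,1) <- {5}
  (0,1,0,0) <- {2}
  (0,1,0,1) <- {4, 6}
  (0,1,1,0) <- {0}
  (1,0,0,0) <- {11, 17, 27}
  (1,0,0,1) <- {13, 21, 23, 29}
  (1,1,0,0) <- {18, 24, 26}
  (1,1,0,1) <- {12, 22, 28}
  (1,1,1,0) <- {10}
Distinct abstract states = 11

11


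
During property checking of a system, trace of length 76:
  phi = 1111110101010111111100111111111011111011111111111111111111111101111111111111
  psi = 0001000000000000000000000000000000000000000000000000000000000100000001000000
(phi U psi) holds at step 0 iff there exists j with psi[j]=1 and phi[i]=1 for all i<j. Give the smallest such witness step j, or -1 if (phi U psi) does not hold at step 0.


(phi U psi) at 0: need smallest j with psi[j]=1 and phi[i]=1 for all i in [0,j).
Scan from step 0:
  step 0: phi=1, psi=0 -> continue
  step 1: phi=1, psi=0 -> continue
  step 2: phi=1, psi=0 -> continue
  step 3: psi=1 and phi held for [0,3) -> witness found
Witness step = 3

3


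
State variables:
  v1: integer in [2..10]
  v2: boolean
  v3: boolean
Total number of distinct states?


State space = product of domain sizes of all variables.
Domain sizes:
  v1 (integer in [2..10]): 9
  v2 (boolean): 2
  v3 (boolean): 2
Product = 9 * 2 * 2 = 36

36


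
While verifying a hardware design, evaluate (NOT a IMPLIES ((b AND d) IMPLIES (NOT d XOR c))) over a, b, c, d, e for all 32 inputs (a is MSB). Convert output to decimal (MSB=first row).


Formula: (NOT a IMPLIES ((b AND d) IMPLIES (NOT d XOR c))) over a, b, c, d, e (32 rows)
Evaluate each row (bits = a,b,c,d,e, MSB first):
  row 0 [00000]: (NOT 0 IMPLIES ((0 AND 0) IMPLIES (NOT 0 XOR 0))) -> 1
  row 1 [00001]: (NOT 0 IMPLIES ((0 AND 0) IMPLIES (NOT 0 XOR 0))) -> 1
  row 2 [00010]: (NOT 0 IMPLIES ((0 AND 1) IMPLIES (NOT 1 XOR 0))) -> 1
  row 3 [00011]: (NOT 0 IMPLIES ((0 AND 1) IMPLIES (NOT 1 XOR 0))) -> 1
  row 4 [00100]: (NOT 0 IMPLIES ((0 AND 0) IMPLIES (NOT 0 XOR 1))) -> 1
  row 5 [00101]: (NOT 0 IMPLIES ((0 AND 0) IMPLIES (NOT 0 XOR 1))) -> 1
  row 6 [00110]: (NOT 0 IMPLIES ((0 AND 1) IMPLIES (NOT 1 XOR 1))) -> 1
  row 7 [00111]: (NOT 0 IMPLIES ((0 AND 1) IMPLIES (NOT 1 XOR 1))) -> 1
  row 8 [01000]: (NOT 0 IMPLIES ((1 AND 0) IMPLIES (NOT 0 XOR 0))) -> 1
  row 9 [01001]: (NOT 0 IMPLIES ((1 AND 0) IMPLIES (NOT 0 XOR 0))) -> 1
  row 10 [01010]: (NOT 0 IMPLIES ((1 AND 1) IMPLIES (NOT 1 XOR 0))) -> 0
  row 11 [01011]: (NOT 0 IMPLIES ((1 AND 1) IMPLIES (NOT 1 XOR 0))) -> 0
  row 12 [01100]: (NOT 0 IMPLIES ((1 AND 0) IMPLIES (NOT 0 XOR 1))) -> 1
  row 13 [01101]: (NOT 0 IMPLIES ((1 AND 0) IMPLIES (NOT 0 XOR 1))) -> 1
  row 14 [01110]: (NOT 0 IMPLIES ((1 AND 1) IMPLIES (NOT 1 XOR 1))) -> 1
  row 15 [01111]: (NOT 0 IMPLIES ((1 AND 1) IMPLIES (NOT 1 XOR 1))) -> 1
  row 16 [10000]: (NOT 1 IMPLIES ((0 AND 0) IMPLIES (NOT 0 XOR 0))) -> 1
  row 17 [10001]: (NOT 1 IMPLIES ((0 AND 0) IMPLIES (NOT 0 XOR 0))) -> 1
  row 18 [10010]: (NOT 1 IMPLIES ((0 AND 1) IMPLIES (NOT 1 XOR 0))) -> 1
  row 19 [10011]: (NOT 1 IMPLIES ((0 AND 1) IMPLIES (NOT 1 XOR 0))) -> 1
  row 20 [10100]: (NOT 1 IMPLIES ((0 AND 0) IMPLIES (NOT 0 XOR 1))) -> 1
  row 21 [10101]: (NOT 1 IMPLIES ((0 AND 0) IMPLIES (NOT 0 XOR 1))) -> 1
  row 22 [10110]: (NOT 1 IMPLIES ((0 AND 1) IMPLIES (NOT 1 XOR 1))) -> 1
  row 23 [10111]: (NOT 1 IMPLIES ((0 AND 1) IMPLIES (NOT 1 XOR 1))) -> 1
  row 24 [11000]: (NOT 1 IMPLIES ((1 AND 0) IMPLIES (NOT 0 XOR 0))) -> 1
  row 25 [11001]: (NOT 1 IMPLIES ((1 AND 0) IMPLIES (NOT 0 XOR 0))) -> 1
  row 26 [11010]: (NOT 1 IMPLIES ((1 AND 1) IMPLIES (NOT 1 XOR 0))) -> 1
  row 27 [11011]: (NOT 1 IMPLIES ((1 AND 1) IMPLIES (NOT 1 XOR 0))) -> 1
  row 28 [11100]: (NOT 1 IMPLIES ((1 AND 0) IMPLIES (NOT 0 XOR 1))) -> 1
  row 29 [11101]: (NOT 1 IMPLIES ((1 AND 0) IMPLIES (NOT 0 XOR 1))) -> 1
  row 30 [11110]: (NOT 1 IMPLIES ((1 AND 1) IMPLIES (NOT 1 XOR 1))) -> 1
  row 31 [11111]: (NOT 1 IMPLIES ((1 AND 1) IMPLIES (NOT 1 XOR 1))) -> 1
Full result column, 4 rows per line (a,b,c fixed per line; d,e runs 00..11 left to right):
  rows 0-3 [a,b,c=000]: 1111  = hex F
  rows 4-7 [a,b,c=001]: 1111  = hex F
  rows 8-11 [a,b,c=010]: 1100  = hex C
  rows 12-15 [a,b,c=011]: 1111  = hex F
  rows 16-19 [a,b,c=100]: 1111  = hex F
  rows 20-23 [a,b,c=101]: 1111  = hex F
  rows 24-27 [a,b,c=110]: 1111  = hex F
  rows 28-31 [a,b,c=111]: 1111  = hex F
Output column (row 0 .. row 31) = 11111111110011111111111111111111
Output column grouped in 4s = 1111 1111 1100 1111 1111 1111 1111 1111 = 0xFFCFFFFF
Convert to decimal digit by digit (value = value*16 + digit):
  F -> 15
  15*16 + 15 (F) = 255
  255*16 + 12 (C) = 4092
  4092*16 + 15 (F) = 65487
  65487*16 + 15 (F) = 1047807
  1047807*16 + 15 (F) = 16764927
  16764927*16 + 15 (F) = 268238847
  268238847*16 + 15 (F) = 4291821567
Decimal = 4291821567

4291821567
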